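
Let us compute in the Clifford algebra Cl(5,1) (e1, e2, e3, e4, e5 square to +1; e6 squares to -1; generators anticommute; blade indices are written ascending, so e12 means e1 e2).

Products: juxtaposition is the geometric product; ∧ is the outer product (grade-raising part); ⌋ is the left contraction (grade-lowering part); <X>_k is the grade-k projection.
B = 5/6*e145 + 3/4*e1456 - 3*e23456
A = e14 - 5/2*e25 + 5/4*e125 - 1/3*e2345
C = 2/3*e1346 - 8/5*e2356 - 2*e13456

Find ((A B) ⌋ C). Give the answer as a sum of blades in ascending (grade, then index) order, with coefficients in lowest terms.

step 1: -5/6*e5 + e6 - 25/24*e24 - 3/4*e56 + 5/18*e123 + 25/12*e124 - 15/16*e246 - 15/2*e346 + 1/4*e1236 + 15/8*e1246 + 15/4*e1346 - 3*e12356
step 2: -5/2 + 5*e1 - 15/2*e5 + 15*e15 + 6/5*e23 + 13/6*e134 - 8/5*e235 + 4/3*e236 + 2*e1345 - 5/3*e1346
Answer: -5/2 + 5*e1 - 15/2*e5 + 15*e15 + 6/5*e23 + 13/6*e134 - 8/5*e235 + 4/3*e236 + 2*e1345 - 5/3*e1346


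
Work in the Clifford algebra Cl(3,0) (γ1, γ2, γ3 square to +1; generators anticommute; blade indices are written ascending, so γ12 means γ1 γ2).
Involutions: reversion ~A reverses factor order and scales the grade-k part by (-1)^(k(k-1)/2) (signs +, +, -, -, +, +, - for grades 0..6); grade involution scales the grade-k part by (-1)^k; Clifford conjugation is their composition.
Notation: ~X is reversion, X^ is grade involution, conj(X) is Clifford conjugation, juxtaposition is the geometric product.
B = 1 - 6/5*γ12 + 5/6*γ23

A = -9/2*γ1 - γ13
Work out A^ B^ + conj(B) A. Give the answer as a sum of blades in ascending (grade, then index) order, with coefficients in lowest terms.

first term: 9/2*γ1 - 27/5*γ2 + 5/6*γ12 - γ13 + 6/5*γ23 + 15/4*γ123
second term: -9/2*γ1 + 27/5*γ2 + 5/6*γ12 - γ13 + 6/5*γ23 + 15/4*γ123
Answer: 5/3*γ12 - 2*γ13 + 12/5*γ23 + 15/2*γ123


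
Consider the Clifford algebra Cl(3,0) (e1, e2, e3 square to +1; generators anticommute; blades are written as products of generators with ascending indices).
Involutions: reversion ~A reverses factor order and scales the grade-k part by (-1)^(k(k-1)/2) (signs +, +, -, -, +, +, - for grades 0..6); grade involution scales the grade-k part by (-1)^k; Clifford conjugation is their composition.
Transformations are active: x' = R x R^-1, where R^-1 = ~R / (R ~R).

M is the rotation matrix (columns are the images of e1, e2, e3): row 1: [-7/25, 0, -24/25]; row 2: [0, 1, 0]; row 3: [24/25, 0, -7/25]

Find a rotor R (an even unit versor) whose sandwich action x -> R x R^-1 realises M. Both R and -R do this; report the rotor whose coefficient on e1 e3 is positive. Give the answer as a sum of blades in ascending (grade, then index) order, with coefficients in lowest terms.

Method: write R = a + b12*e1 e2 + b13*e1 e3 + b23*e2 e3 with a^2 + b12^2 + b13^2 + b23^2 = 1 (so R^-1 = ~R). Expanding the columns R e_j ~R gives tr M = 4a^2 - 1 and, from the antisymmetric part, M21 - M12 = -4a*b12, M13 - M31 = 4a*b13, M32 - M23 = -4a*b23.
Here tr M = 11/25, so a^2 = (1 + tr M)/4 = 9/25 and a = ±3/5. Taking a = 3/5: M21 - M12 = 0, M13 - M31 = -48/25, M32 - M23 = 0, giving b12 = 0, b13 = -4/5, b23 = 0, i.e. R = 3/5 - 4/5*e1 e3.
Its e1 e3 coefficient is negative, so report the other preimage -R.
Answer: -3/5 + 4/5*e1 e3. Note: both R and -R realise this M (trace 11/25); the covering map identifies them, and the e1 e3-coefficient sign is the tie-breaker.


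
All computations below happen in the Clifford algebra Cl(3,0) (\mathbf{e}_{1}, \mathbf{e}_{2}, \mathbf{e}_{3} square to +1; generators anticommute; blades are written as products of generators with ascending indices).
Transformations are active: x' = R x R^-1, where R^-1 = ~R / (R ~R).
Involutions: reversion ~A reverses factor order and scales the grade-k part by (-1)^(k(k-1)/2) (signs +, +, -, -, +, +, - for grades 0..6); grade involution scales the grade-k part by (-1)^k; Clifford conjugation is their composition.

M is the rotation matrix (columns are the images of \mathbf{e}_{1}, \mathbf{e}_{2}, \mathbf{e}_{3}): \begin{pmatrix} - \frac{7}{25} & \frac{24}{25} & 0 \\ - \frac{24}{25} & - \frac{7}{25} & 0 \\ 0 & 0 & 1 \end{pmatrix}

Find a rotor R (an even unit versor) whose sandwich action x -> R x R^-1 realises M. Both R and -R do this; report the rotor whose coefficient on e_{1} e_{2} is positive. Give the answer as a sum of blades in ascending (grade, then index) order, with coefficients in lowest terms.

Method: write R = a + b12*e_{1} e_{2} + b13*e_{1} e_{3} + b23*e_{2} e_{3} with a^2 + b12^2 + b13^2 + b23^2 = 1 (so R^-1 = ~R). Expanding the columns R e_j ~R gives tr M = 4a^2 - 1 and, from the antisymmetric part, M21 - M12 = -4a*b12, M13 - M31 = 4a*b13, M32 - M23 = -4a*b23.
Here tr M = \frac{11}{25}, so a^2 = (1 + tr M)/4 = \frac{9}{25} and a = ±\frac{3}{5}. Taking a = \frac{3}{5}: M21 - M12 = -\frac{48}{25}, M13 - M31 = 0, M32 - M23 = 0, giving b12 = \frac{4}{5}, b13 = 0, b23 = 0, i.e. R = \frac{3}{5} + \frac{4}{5} e_{1} e_{2}.
Its e_{1} e_{2} coefficient is already positive.
Answer: \frac{3}{5} + \frac{4}{5} e_{1} e_{2}. Note: both R and -R realise this M (trace \frac{11}{25}); the covering map identifies them, and the e_{1} e_{2}-coefficient sign is the tie-breaker.


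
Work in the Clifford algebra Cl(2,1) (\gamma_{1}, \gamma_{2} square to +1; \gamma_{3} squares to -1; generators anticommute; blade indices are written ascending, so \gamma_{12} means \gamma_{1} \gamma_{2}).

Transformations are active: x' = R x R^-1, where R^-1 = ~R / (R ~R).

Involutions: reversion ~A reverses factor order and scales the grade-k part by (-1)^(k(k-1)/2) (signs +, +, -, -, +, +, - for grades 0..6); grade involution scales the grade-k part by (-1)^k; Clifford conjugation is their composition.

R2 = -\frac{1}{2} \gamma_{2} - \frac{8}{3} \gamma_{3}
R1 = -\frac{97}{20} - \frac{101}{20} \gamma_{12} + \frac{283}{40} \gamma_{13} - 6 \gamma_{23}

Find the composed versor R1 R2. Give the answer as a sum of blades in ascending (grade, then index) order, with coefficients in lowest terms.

Distribute over the terms of R2 (each basis-blade product reordered to ascending indices, repeated generators contracted through their squares):
R1 (-\frac{1}{2} \gamma_{2}) = \frac{101}{40} \gamma_{1} + \frac{97}{40} \gamma_{2} - 3 \gamma_{3} + \frac{283}{80} \gamma_{123}
R1 (-\frac{8}{3} \gamma_{3}) = \frac{283}{15} \gamma_{1} - 16 \gamma_{2} + \frac{194}{15} \gamma_{3} + \frac{202}{15} \gamma_{123}
Summing the partial products and collecting blades:
Answer: \frac{2567}{120} \gamma_{1} - \frac{543}{40} \gamma_{2} + \frac{149}{15} \gamma_{3} + \frac{4081}{240} \gamma_{123}


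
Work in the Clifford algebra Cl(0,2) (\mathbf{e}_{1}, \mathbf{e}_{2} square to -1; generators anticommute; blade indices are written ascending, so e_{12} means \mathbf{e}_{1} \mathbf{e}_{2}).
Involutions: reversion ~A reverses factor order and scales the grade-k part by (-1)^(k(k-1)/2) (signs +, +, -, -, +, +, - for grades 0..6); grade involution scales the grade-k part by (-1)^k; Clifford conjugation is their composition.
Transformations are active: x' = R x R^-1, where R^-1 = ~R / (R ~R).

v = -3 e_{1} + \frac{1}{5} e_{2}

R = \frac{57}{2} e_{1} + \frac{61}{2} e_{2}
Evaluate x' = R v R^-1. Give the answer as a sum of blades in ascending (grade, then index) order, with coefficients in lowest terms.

~R = \frac{57}{2} e_{1} + \frac{61}{2} e_{2}, and R ~R = -\frac{3485}{2}, so R^-1 = ~R / (-\frac{3485}{2}).
R v = \frac{397}{5} + \frac{486}{5} e_{12}
Answer: \frac{7017}{17425} e_{1} - \frac{51919}{17425} e_{2}


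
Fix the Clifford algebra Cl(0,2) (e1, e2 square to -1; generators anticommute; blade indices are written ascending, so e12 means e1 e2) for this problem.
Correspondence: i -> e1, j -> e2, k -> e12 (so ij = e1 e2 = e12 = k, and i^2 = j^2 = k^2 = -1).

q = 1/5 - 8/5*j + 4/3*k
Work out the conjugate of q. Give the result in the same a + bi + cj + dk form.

In blades: q = 1/5 - 8/5*e2 + 4/3*e12.
Conjugation here is Clifford conjugation: the scalar is fixed and the grade-1 and grade-2 blades all flip sign, giving 1/5 + 8/5*e2 - 4/3*e12; translating back:
Answer: 1/5 + 8/5*j - 4/3*k


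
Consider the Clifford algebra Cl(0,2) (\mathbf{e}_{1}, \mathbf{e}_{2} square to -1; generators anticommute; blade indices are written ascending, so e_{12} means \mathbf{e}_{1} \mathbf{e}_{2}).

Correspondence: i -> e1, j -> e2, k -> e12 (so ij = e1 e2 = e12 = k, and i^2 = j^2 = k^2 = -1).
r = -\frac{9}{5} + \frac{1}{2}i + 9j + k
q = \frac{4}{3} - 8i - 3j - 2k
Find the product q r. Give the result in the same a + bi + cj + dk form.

In blades: q = \frac{4}{3} - 8 e_{1} - 3 e_{2} - 2 e_{12}, r = -\frac{9}{5} + \frac{1}{2} e_{1} + 9 e_{2} + e_{12}.
Distribute q over r term by term (generator squares from the signature, products reordered to ascending indices): (\frac{4}{3})*r = -\frac{12}{5} + \frac{2}{3} e_{1} + 12 e_{2} + \frac{4}{3} e_{12}; (-8 e_{1})*r = 4 + \frac{72}{5} e_{1} + 8 e_{2} - 72 e_{12}; (-3 e_{2})*r = 27 - 3 e_{1} + \frac{27}{5} e_{2} + \frac{3}{2} e_{12}; (-2 e_{12})*r = 2 + 18 e_{1} - e_{2} + \frac{18}{5} e_{12}.
Sum: \frac{153}{5} + \frac{451}{15} e_{1} + \frac{122}{5} e_{2} - \frac{1967}{30} e_{12}; translating back through the correspondence:
Answer: \frac{153}{5} + \frac{451}{15}i + \frac{122}{5}j - \frac{1967}{30}k


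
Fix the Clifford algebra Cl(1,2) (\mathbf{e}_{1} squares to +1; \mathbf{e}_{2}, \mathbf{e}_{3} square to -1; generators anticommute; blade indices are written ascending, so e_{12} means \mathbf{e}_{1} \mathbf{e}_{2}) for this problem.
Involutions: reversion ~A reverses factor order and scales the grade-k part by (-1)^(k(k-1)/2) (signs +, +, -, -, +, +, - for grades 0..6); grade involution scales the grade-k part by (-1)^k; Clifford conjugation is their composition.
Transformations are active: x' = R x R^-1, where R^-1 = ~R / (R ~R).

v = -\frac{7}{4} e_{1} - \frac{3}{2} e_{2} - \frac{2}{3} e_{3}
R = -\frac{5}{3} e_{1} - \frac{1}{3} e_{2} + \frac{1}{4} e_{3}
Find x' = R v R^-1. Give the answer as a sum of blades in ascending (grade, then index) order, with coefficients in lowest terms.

~R = -\frac{5}{3} e_{1} - \frac{1}{3} e_{2} + \frac{1}{4} e_{3}, and R ~R = \frac{125}{48}, so R^-1 = ~R / (\frac{125}{48}).
R v = \frac{31}{12} + \frac{23}{12} e_{12} + \frac{223}{144} e_{13} + \frac{43}{72} e_{23}
Answer: -\frac{467}{300} e_{1} + \frac{629}{750} e_{2} + \frac{436}{375} e_{3}


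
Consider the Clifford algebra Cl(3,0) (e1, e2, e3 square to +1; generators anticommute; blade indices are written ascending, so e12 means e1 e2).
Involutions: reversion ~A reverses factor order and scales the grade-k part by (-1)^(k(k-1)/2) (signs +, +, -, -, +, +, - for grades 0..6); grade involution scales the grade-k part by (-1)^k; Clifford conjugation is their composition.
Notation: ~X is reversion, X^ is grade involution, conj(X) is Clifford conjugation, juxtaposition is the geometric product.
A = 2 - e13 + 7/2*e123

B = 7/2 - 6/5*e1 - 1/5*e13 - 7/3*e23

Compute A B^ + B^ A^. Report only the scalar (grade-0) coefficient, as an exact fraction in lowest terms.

first term: 34/5 + 317/30*e1 - 7/10*e2 + 6/5*e3 - 7/3*e12 - 39/10*e13 - 7/15*e23 + 49/4*e123
second term: 34/5 - 173/30*e1 + 7/10*e2 - 6/5*e3 + 7/3*e12 - 39/10*e13 - 133/15*e23 - 49/4*e123
Answer: 68/5


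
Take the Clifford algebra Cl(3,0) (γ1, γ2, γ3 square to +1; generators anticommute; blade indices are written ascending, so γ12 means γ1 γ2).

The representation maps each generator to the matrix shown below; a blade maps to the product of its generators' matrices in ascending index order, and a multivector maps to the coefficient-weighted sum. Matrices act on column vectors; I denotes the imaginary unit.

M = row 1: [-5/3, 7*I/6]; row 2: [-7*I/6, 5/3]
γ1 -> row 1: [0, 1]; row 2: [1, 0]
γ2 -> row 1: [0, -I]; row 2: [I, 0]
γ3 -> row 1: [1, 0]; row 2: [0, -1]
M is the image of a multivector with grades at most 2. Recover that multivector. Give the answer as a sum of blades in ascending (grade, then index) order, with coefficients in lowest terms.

Method: 1, rho(γ1), rho(γ2), rho(γ3) form a trace-orthogonal basis of the 2x2 complex matrices (tr(X Y) = 2 if X = Y, else 0), so M = m0*1 + m1*rho(γ1) + m2*rho(γ2) + m3*rho(γ3) with m0 = tr(M)/2 = 0, m1 = tr(M rho(γ1))/2 = 0, m2 = tr(M rho(γ2))/2 = -7/6, m3 = tr(M rho(γ3))/2 = -5/3.
Multiplying table entries, the bivector images are rho(γ12) = I*rho(γ3), rho(γ13) = -I*rho(γ2), rho(γ23) = I*rho(γ1); with real blade coefficients the real parts of m0..m3 are the coefficients of 1, γ1, γ2, γ3 and the imaginary parts give the bivectors (γ23: Im m1, γ13: -Im m2, γ12: Im m3).
Answer: -7/6*γ2 - 5/3*γ3


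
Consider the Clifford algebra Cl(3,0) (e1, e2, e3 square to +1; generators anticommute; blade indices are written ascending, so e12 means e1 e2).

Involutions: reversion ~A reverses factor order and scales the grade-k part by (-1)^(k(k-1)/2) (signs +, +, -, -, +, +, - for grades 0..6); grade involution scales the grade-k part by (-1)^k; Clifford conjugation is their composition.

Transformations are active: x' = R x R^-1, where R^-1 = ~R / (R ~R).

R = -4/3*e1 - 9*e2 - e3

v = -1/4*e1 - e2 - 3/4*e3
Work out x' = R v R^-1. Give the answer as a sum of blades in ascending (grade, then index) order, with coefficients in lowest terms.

~R = -4/3*e1 - 9*e2 - e3, and R ~R = 754/9, so R^-1 = ~R / (754/9).
R v = 121/12 - 11/12*e12 + 3/4*e13 + 23/4*e23
Answer: -107/1508*e1 - 1759/1508*e2 + 192/377*e3


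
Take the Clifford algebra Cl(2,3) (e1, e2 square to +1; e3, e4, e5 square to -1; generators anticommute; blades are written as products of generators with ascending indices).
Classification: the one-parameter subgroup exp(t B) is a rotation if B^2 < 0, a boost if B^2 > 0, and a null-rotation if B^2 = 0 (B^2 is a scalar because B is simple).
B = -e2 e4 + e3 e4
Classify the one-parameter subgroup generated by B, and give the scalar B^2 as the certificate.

B^2 term by term: the squares give (-1)^2*(e2 e4)^2 + (1)^2*(e3 e4)^2 = 1*(+1) + 1*(-1) = 0 (each basis 2-blade squares to minus the product of its generators' squares); cross terms between blades sharing an index anticommute and cancel. So B^2 = 0.
Answer: null-rotation, certificate B^2 = 0. The class reads off the invariant scalar 0 directly.


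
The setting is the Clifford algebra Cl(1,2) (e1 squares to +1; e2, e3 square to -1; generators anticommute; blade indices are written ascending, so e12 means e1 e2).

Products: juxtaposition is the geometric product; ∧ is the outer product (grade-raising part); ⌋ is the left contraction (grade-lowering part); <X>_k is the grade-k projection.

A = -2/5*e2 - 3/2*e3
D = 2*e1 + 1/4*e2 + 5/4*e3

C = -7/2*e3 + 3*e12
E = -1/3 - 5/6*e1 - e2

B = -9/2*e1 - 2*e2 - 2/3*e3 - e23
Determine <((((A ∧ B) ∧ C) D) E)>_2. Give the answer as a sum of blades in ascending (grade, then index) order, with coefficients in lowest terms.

step 1: -9/5*e12 - 27/4*e13 - 41/15*e23
step 2: 63/10*e123
step 3: -63/8*e12 + 63/40*e13 + 63/5*e23
step 4: -63/8*e1 - 105/16*e2 - 903/80*e3 + 21/8*e12 - 21/40*e13 - 21/5*e23 - 357/40*e123
step 5: 21/8*e12 - 21/40*e13 - 21/5*e23
Answer: 21/8*e12 - 21/40*e13 - 21/5*e23


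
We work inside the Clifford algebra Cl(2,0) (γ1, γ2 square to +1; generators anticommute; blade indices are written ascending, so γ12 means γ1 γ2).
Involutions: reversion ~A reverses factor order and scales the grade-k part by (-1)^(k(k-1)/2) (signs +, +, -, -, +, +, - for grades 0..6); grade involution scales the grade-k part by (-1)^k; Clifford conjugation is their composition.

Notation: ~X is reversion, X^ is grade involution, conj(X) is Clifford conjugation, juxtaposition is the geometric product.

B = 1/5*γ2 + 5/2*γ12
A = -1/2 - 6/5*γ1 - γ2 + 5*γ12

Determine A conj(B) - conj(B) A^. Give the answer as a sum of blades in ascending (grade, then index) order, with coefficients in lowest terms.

first term: 127/10 - 7/2*γ1 + 31/10*γ2 + 149/100*γ12
second term: 123/10 - 3/2*γ1 + 31/10*γ2 + 149/100*γ12
Answer: 2/5 - 2*γ1


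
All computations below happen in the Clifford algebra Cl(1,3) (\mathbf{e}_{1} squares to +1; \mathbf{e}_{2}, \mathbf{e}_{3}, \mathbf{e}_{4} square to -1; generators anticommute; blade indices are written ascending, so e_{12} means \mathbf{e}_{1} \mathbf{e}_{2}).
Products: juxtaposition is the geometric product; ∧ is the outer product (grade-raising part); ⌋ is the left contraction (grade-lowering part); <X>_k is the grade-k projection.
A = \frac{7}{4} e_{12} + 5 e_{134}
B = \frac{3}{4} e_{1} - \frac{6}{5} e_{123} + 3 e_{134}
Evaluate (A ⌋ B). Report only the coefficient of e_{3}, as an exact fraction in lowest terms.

step 1: -15 - \frac{21}{10} e_{3}
Answer: -\frac{21}{10}


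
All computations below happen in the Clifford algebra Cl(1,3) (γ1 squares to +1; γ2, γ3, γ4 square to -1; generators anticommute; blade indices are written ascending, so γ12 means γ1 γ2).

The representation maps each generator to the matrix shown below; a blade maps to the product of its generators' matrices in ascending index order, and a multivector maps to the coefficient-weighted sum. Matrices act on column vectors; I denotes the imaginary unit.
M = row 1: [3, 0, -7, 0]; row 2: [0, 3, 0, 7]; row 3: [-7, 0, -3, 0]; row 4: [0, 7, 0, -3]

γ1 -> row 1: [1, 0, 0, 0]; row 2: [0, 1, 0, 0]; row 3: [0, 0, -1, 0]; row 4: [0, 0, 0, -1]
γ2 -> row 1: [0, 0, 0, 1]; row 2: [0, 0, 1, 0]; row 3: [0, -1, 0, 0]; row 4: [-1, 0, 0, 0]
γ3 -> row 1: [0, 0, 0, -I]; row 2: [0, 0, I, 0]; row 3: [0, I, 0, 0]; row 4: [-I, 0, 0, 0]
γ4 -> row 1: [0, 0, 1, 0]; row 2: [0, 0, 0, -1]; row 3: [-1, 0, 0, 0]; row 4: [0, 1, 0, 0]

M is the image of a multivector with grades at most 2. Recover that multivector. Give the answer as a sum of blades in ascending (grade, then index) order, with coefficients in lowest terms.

Method: the blade images are trace-orthogonal — tr(rho(e_A) rho(e_B)^-1) = 4 if A = B and 0 otherwise — and rho(e_A)^-1 = (e_A)^2 * rho(e_A) with (e_A)^2 = +1 or -1, so the coefficient of e_A in the preimage is (e_A)^2 * tr(M rho(e_A))/4.
Nonzero projections over blades of grade <= 2: γ1: (γ1)^2 = +1, tr(M rho(γ1)) = 12, coefficient 3; γ14: (γ14)^2 = +1, tr(M rho(γ14)) = -28, coefficient -7. Every other blade of grade <= 2 projects to 0.
Answer: 3*γ1 - 7*γ14


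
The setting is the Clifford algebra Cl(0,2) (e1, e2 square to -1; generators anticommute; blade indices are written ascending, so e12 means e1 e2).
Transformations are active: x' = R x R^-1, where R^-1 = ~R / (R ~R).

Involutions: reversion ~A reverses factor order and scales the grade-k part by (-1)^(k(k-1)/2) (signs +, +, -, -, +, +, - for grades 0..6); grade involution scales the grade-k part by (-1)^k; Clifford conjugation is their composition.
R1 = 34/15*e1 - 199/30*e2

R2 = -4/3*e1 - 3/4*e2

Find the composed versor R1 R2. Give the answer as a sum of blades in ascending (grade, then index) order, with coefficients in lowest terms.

Distribute over the terms of R1 (each basis-blade product reordered to ascending indices, repeated generators contracted through their squares):
(34/15*e1) R2 = 136/45 - 17/10*e12
(-199/30*e2) R2 = -199/40 - 398/45*e12
Summing the partial products and collecting blades:
Answer: -703/360 - 949/90*e12


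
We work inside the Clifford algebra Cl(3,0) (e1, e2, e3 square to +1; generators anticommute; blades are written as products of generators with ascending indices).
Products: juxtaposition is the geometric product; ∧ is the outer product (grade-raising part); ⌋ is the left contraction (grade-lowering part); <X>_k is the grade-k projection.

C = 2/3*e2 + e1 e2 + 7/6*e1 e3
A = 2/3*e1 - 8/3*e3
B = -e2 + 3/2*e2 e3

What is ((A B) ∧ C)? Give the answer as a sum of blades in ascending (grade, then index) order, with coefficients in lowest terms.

step 1: 4*e2 - 2/3*e1 e2 - 8/3*e2 e3 + e1 e2 e3
step 2: -14/3*e1 e2 e3
Answer: -14/3*e1 e2 e3


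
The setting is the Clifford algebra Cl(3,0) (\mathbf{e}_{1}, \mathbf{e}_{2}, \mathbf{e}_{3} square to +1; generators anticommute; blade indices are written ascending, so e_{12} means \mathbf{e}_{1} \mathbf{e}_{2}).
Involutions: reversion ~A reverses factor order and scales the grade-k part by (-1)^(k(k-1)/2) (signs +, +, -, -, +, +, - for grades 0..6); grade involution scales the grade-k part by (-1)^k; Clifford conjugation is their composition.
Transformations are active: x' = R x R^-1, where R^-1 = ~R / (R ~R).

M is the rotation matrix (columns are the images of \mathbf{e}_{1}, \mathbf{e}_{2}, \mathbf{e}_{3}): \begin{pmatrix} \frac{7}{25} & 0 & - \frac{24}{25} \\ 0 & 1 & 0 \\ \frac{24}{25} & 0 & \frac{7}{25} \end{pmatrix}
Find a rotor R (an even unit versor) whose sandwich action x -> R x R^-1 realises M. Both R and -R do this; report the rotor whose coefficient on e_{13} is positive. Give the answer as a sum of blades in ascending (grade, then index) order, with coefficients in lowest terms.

Method: write R = a + b12*e_{12} + b13*e_{13} + b23*e_{23} with a^2 + b12^2 + b13^2 + b23^2 = 1 (so R^-1 = ~R). Expanding the columns R e_j ~R gives tr M = 4a^2 - 1 and, from the antisymmetric part, M21 - M12 = -4a*b12, M13 - M31 = 4a*b13, M32 - M23 = -4a*b23.
Here tr M = \frac{39}{25}, so a^2 = (1 + tr M)/4 = \frac{16}{25} and a = ±\frac{4}{5}. Taking a = \frac{4}{5}: M21 - M12 = 0, M13 - M31 = -\frac{48}{25}, M32 - M23 = 0, giving b12 = 0, b13 = -\frac{3}{5}, b23 = 0, i.e. R = \frac{4}{5} - \frac{3}{5} e_{13}.
Its e_{13} coefficient is negative, so report the other preimage -R.
Answer: -\frac{4}{5} + \frac{3}{5} e_{13}. Why the constraint matters: R and -R act identically through the sandwich — M has trace \frac{39}{25} either way — so only the sign condition on e_{13} picks one of the two preimages.


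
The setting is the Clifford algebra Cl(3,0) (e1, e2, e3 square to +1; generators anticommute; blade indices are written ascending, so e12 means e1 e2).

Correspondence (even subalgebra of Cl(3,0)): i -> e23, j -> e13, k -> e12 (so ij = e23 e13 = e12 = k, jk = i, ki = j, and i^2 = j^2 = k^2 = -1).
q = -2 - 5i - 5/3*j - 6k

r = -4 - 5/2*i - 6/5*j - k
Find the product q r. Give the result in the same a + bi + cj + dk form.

In blades: q = -2 - 6*e12 - 5/3*e13 - 5*e23, r = -4 - e12 - 6/5*e13 - 5/2*e23.
Distribute q over r term by term (generator squares from the signature, products reordered to ascending indices): (-2)*r = 8 + 2*e12 + 12/5*e13 + 5*e23; (-6*e12)*r = -6 + 24*e12 + 15*e13 - 36/5*e23; (-5/3*e13)*r = -2 - 25/6*e12 + 20/3*e13 + 5/3*e23; (-5*e23)*r = -25/2 + 6*e12 - 5*e13 + 20*e23.
Sum: -25/2 + 167/6*e12 + 286/15*e13 + 292/15*e23; translating back through the correspondence:
Answer: -25/2 + 292/15*i + 286/15*j + 167/6*k


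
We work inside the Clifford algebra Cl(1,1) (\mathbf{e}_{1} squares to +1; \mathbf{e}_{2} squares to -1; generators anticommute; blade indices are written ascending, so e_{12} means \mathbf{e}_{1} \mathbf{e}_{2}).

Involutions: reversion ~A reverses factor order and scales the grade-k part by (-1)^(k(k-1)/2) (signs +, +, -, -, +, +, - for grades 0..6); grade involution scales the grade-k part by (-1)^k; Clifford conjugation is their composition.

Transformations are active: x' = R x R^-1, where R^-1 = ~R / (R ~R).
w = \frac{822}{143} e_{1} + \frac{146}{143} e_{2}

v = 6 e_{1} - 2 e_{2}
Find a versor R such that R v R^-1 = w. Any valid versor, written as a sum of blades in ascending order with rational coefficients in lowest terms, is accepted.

Since q(v) = q(w) = 32, the sum R = v + w = \frac{1680}{143} e_{1} - \frac{140}{143} e_{2} does the job whenever invertible.
Answer: \frac{1680}{143} e_{1} - \frac{140}{143} e_{2}


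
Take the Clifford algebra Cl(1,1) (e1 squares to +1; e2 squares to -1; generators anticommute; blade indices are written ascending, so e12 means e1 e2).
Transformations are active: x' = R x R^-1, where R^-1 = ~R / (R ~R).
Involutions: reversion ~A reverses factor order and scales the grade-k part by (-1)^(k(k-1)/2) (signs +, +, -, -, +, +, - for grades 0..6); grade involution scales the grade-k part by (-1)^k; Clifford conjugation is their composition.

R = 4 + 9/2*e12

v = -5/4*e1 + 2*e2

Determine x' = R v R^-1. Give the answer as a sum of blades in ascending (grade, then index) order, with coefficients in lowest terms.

~R = 4 - 9/2*e12, and R ~R = -17/4, so R^-1 = ~R / (-17/4).
R v = -14*e1 + 109/8*e2
Answer: 1877/68*e1 - 470/17*e2


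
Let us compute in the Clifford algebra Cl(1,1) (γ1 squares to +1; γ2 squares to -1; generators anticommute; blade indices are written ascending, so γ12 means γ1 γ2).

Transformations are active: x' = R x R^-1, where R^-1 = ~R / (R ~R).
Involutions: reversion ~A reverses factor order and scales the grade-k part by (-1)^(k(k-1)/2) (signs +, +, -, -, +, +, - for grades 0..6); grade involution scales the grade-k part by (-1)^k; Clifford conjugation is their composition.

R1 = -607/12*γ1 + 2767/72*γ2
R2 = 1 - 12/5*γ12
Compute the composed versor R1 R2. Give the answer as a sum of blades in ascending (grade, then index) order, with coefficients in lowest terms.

Distribute over the terms of R1 (each basis-blade product reordered to ascending indices, repeated generators contracted through their squares):
(-607/12*γ1) R2 = -607/12*γ1 + 607/5*γ2
(2767/72*γ2) R2 = -2767/30*γ1 + 2767/72*γ2
Summing the partial products and collecting blades:
Answer: -8569/60*γ1 + 57539/360*γ2


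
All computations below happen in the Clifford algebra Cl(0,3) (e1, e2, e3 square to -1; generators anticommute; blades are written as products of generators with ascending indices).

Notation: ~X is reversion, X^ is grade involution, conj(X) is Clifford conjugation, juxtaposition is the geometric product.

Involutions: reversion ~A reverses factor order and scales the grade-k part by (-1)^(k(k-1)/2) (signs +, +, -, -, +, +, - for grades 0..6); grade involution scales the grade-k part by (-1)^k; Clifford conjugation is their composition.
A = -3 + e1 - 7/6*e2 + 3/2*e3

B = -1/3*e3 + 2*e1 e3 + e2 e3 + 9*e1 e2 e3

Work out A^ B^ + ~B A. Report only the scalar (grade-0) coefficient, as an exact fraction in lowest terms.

first term: 1/2 - 3*e1 - 3/2*e2 - 1/6*e3 - 27/2*e1 e2 - 101/6*e1 e3 - 209/18*e2 e3 + 71/3*e1 e2 e3
second term: 1/2 + 3*e1 + 3/2*e2 + 1/6*e3 + 27/2*e1 e2 + 101/6*e1 e3 + 209/18*e2 e3 + 71/3*e1 e2 e3
Answer: 1


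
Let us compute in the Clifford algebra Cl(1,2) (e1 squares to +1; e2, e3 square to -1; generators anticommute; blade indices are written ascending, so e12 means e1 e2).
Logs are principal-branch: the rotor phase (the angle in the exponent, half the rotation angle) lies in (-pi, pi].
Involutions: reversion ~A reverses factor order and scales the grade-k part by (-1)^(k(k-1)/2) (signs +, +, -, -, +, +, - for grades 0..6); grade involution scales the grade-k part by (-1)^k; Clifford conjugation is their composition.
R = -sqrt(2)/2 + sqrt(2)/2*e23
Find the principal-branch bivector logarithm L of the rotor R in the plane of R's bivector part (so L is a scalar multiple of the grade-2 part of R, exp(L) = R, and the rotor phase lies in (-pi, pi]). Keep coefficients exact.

The scalar part of R is -sqrt(2)/2, so the principal-branch rotor phase is pinned; divide the bivector part by its sine to get the unit plane — L is the phase times that plane.
Concretely: cos(phase) = -sqrt(2)/2 gives phase = ±3*pi/4, and since phase/sin(phase) is even the sign is immaterial: L = (phase/sin(phase)) * <R>_2 = (3*sqrt(2)*pi/4) * <R>_2.
Answer: 3*pi/4*e23


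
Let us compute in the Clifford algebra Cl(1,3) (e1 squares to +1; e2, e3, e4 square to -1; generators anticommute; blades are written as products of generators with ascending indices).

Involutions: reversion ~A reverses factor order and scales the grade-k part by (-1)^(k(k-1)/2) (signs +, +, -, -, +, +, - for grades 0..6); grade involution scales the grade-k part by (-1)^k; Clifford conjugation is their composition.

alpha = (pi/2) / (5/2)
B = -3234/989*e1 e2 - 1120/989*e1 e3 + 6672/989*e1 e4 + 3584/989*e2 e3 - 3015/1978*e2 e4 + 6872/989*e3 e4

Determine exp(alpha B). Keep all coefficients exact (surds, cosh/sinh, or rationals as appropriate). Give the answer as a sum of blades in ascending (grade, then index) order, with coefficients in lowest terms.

B^2 term by term: the squares give (-3234/989)^2*(e1 e2)^2 + (-1120/989)^2*(e1 e3)^2 + (6672/989)^2*(e1 e4)^2 + (3584/989)^2*(e2 e3)^2 + (-3015/1978)^2*(e2 e4)^2 + (6872/989)^2*(e3 e4)^2 = 10458756/978121*(+1) + 1254400/978121*(+1) + 44515584/978121*(+1) + 12845056/978121*(-1) + 9090225/3912484*(-1) + 47224384/978121*(-1) = -25/4 (each basis 2-blade squares to minus the product of its generators' squares); cross terms between blades sharing an index anticommute and cancel; the commuting (index-disjoint) pairs give grade-4 terms 2*c*c'*(blade product), which cancel blade by blade — e1 e2 e3 e4: -44448096/978121 - 3376800/978121 + 47824896/978121 = 0 — confirming B is simple. So B^2 = -25/4.
B^2 = -25/4 — circular case — the even/odd split gives cos and sin: l = 5/2, alpha*l = pi/2, so exp(alpha B) = cos(pi/2) + (sin(pi/2)/(5/2))*B = 0 + (2/5)*B.
Answer: -6468/4945*e1 e2 - 448/989*e1 e3 + 13344/4945*e1 e4 + 7168/4945*e2 e3 - 603/989*e2 e4 + 13744/4945*e3 e4


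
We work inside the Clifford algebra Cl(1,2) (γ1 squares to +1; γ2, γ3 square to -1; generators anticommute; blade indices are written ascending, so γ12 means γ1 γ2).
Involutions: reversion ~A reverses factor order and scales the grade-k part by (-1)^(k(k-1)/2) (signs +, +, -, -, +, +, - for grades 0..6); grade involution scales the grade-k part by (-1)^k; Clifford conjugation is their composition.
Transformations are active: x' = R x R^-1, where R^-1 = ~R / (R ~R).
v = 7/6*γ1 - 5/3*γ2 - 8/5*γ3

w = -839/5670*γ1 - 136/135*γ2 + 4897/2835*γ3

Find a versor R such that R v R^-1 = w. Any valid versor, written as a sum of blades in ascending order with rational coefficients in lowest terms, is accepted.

Since q(v) = q(w) = -1193/300, the sum R = v + w = 2888/2835*γ1 - 361/135*γ2 + 361/2835*γ3 does the job whenever invertible.
Answer: 2888/2835*γ1 - 361/135*γ2 + 361/2835*γ3


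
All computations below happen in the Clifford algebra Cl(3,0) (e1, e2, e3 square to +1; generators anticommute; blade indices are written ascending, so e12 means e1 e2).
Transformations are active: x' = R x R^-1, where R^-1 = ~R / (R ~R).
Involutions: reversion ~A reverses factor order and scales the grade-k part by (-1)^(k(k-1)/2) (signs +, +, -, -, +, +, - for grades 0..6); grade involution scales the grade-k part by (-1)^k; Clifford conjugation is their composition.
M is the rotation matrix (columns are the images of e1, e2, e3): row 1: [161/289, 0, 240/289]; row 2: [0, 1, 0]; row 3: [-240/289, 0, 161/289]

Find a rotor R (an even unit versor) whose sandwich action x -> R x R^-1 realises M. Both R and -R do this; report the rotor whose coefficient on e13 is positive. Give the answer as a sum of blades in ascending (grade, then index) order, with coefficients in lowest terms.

Method: write R = a + b12*e12 + b13*e13 + b23*e23 with a^2 + b12^2 + b13^2 + b23^2 = 1 (so R^-1 = ~R). Expanding the columns R e_j ~R gives tr M = 4a^2 - 1 and, from the antisymmetric part, M21 - M12 = -4a*b12, M13 - M31 = 4a*b13, M32 - M23 = -4a*b23.
Here tr M = 611/289, so a^2 = (1 + tr M)/4 = 225/289 and a = ±15/17. Taking a = 15/17: M21 - M12 = 0, M13 - M31 = 480/289, M32 - M23 = 0, giving b12 = 0, b13 = 8/17, b23 = 0, i.e. R = 15/17 + 8/17*e13.
Its e13 coefficient is already positive.
Answer: 15/17 + 8/17*e13. Sheet selection: the two-to-one cover makes ±R indistinguishable at the matrix level (trace 611/289), so uniqueness comes from the required sign on e13.


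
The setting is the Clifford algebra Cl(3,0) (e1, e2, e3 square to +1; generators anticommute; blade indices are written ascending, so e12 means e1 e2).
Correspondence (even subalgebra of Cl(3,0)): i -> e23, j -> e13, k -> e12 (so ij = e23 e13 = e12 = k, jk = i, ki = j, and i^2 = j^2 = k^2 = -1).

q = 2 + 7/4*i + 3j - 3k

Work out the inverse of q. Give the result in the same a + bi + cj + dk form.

In blades: q = 2 - 3*e12 + 3*e13 + 7/4*e23.
With qbar = 2 + 3*e12 - 3*e13 - 7/4*e23 (scalar fixed, mapped units negated), q qbar = 401/16 (the sum of squared coefficients), so q^-1 = qbar / (401/16) = 32/401 + 48/401*e12 - 48/401*e13 - 28/401*e23; translating back:
Answer: 32/401 - 28/401*i - 48/401*j + 48/401*k


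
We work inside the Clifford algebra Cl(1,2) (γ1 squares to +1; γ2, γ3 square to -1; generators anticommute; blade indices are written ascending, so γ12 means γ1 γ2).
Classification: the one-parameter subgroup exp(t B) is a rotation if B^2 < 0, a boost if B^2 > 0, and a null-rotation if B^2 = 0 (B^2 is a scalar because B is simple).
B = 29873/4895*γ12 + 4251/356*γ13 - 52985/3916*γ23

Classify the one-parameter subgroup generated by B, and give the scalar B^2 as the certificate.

B^2 term by term: the squares give (29873/4895)^2*(γ12)^2 + (4251/356)^2*(γ13)^2 + (-52985/3916)^2*(γ23)^2 = 892396129/23961025*(+1) + 18071001/126736*(+1) + 2807410225/15335056*(-1) = -81/25 (each basis 2-blade squares to minus the product of its generators' squares); cross terms between blades sharing an index anticommute and cancel. So B^2 = -81/25.
Answer: rotation, certificate B^2 = -81/25. One invariant decides it: the square -81/25 survives every conjugation, and its sign is exactly the classification.


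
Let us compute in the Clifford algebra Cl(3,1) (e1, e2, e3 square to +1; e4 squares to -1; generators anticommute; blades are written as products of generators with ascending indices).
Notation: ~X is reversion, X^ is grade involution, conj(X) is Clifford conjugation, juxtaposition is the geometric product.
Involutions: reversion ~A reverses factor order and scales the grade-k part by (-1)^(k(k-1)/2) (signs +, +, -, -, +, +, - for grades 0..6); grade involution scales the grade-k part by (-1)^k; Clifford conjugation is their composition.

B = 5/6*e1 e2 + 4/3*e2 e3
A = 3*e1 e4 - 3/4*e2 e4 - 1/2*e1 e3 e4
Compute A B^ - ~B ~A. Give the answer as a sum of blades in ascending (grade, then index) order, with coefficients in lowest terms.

first term: 5/8*e1 e4 + 5/2*e2 e4 - e3 e4 + 2/3*e1 e2 e4 - 5/12*e2 e3 e4 + 4*e1 e2 e3 e4
second term: -5/8*e1 e4 - 5/2*e2 e4 + e3 e4 - 2/3*e1 e2 e4 + 5/12*e2 e3 e4 + 4*e1 e2 e3 e4
Answer: 5/4*e1 e4 + 5*e2 e4 - 2*e3 e4 + 4/3*e1 e2 e4 - 5/6*e2 e3 e4


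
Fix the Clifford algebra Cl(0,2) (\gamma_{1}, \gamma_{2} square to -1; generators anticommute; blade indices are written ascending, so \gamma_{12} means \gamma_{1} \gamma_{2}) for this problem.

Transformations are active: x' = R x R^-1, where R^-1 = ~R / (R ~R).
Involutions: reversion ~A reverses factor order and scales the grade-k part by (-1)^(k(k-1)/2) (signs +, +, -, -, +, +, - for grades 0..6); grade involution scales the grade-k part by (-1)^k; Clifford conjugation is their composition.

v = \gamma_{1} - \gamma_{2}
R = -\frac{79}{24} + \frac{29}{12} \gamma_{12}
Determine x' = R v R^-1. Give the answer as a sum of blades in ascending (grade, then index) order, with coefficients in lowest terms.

~R = -\frac{79}{24} - \frac{29}{12} \gamma_{12}, and R ~R = \frac{9605}{576}, so R^-1 = ~R / (\frac{9605}{576}).
R v = -\frac{7}{8} \gamma_{1} + \frac{137}{24} \gamma_{2}
Answer: -\frac{6287}{9605} \gamma_{1} - \frac{12041}{9605} \gamma_{2}


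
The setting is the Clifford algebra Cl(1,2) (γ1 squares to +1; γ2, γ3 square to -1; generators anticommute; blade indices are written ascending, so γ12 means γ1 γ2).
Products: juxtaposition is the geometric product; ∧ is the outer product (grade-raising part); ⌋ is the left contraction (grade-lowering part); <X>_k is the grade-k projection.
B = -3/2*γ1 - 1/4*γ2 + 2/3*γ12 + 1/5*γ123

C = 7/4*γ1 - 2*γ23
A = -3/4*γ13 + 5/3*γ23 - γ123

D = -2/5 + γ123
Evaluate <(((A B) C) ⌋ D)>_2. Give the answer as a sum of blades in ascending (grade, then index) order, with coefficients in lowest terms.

step 1: 1/5 - 1/3*γ1 + 3/20*γ2 - 53/24*γ3 + 49/36*γ13 + γ23 - 43/16*γ123
step 2: 17/12 - 201/40*γ1 + 53/12*γ2 - 1499/720*γ3 - 2149/720*γ12 + 371/96*γ13 - 1633/320*γ23 + 29/12*γ123
step 3: -179/60 + 1633/320*γ1 - 371/96*γ2 - 2149/720*γ3 + 1499/720*γ12 + 53/12*γ13 - 201/40*γ23 + 17/12*γ123
step 4: 1499/720*γ12 + 53/12*γ13 - 201/40*γ23
Answer: 1499/720*γ12 + 53/12*γ13 - 201/40*γ23


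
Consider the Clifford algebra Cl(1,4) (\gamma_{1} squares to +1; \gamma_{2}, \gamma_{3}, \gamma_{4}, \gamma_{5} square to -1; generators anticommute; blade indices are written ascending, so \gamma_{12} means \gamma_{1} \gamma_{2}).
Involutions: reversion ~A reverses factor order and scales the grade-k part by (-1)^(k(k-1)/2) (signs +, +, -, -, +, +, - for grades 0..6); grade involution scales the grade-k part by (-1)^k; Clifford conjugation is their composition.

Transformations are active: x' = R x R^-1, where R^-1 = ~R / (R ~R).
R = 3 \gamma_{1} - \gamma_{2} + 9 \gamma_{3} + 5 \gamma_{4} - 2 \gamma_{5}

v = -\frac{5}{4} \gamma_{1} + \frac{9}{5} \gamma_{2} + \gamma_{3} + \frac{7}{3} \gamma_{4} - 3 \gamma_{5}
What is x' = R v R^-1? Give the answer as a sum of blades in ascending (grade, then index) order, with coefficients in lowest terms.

~R = 3 \gamma_{1} - \gamma_{2} + 9 \gamma_{3} + 5 \gamma_{4} - 2 \gamma_{5}, and R ~R = -102, so R^-1 = ~R / (-102).
R v = -\frac{1717}{60} + \frac{83}{20} \gamma_{12} + \frac{57}{4} \gamma_{13} + \frac{53}{4} \gamma_{14} - \frac{23}{2} \gamma_{15} - \frac{86}{5} \gamma_{23} - \frac{34}{3} \gamma_{24} + \frac{33}{5} \gamma_{25} + 16 \gamma_{34} - 25 \gamma_{35} - \frac{31}{3} \gamma_{45}
Answer: \frac{44}{15} \gamma_{1} - \frac{85}{36} \gamma_{2} + \frac{81}{20} \gamma_{3} + \frac{17}{36} \gamma_{4} + \frac{169}{90} \gamma_{5}


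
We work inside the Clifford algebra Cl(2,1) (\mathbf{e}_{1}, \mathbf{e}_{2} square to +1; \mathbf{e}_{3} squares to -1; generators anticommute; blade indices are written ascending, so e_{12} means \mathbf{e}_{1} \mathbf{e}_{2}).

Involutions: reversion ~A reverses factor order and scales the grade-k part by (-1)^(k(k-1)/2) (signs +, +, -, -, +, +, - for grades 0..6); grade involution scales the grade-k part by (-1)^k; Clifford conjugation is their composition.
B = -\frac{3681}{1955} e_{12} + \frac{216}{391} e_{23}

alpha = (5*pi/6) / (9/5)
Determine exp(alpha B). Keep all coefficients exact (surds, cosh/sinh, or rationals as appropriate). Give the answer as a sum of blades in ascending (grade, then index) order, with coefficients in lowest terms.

B^2 term by term: the squares give (-\frac{3681}{1955})^2*(e_{12})^2 + (\frac{216}{391})^2*(e_{23})^2 = \frac{13549761}{3822025}*(-1) + \frac{46656}{152881}*(+1) = -\frac{81}{25} (each basis 2-blade squares to minus the product of its generators' squares); cross terms between blades sharing an index anticommute and cancel. So B^2 = -\frac{81}{25}.
B^2 = -\frac{81}{25} — since the square is negative, the closed form is circular: l = \frac{9}{5}, alpha*l = \frac{5 \pi}{6}, so exp(alpha B) = cos(\frac{5 \pi}{6}) + (sin(\frac{5 \pi}{6})/(\frac{9}{5}))*B = - \frac{\sqrt{3}}{2} + (\frac{5}{18})*B.
Answer: - \frac{\sqrt{3}}{2} - \frac{409}{782} e_{12} + \frac{60}{391} e_{23}


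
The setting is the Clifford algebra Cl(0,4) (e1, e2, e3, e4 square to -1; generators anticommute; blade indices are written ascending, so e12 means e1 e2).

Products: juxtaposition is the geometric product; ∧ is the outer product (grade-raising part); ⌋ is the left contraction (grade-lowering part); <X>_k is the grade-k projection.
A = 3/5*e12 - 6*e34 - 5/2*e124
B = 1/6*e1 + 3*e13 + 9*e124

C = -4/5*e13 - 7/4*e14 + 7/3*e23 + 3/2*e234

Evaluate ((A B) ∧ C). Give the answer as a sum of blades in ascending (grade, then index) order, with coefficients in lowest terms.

step 1: -45/2 + 1/10*e2 - 27/5*e4 - 18*e14 + 9/5*e23 + 5/12*e24 + 54*e123 - e134 - 15/2*e234
step 2: 18*e13 + 315/8*e14 - 105/2*e23 + 2/25*e123 + 7/40*e124 + 108/25*e134 - 927/20*e234 - 2689/60*e1234
Answer: 18*e13 + 315/8*e14 - 105/2*e23 + 2/25*e123 + 7/40*e124 + 108/25*e134 - 927/20*e234 - 2689/60*e1234


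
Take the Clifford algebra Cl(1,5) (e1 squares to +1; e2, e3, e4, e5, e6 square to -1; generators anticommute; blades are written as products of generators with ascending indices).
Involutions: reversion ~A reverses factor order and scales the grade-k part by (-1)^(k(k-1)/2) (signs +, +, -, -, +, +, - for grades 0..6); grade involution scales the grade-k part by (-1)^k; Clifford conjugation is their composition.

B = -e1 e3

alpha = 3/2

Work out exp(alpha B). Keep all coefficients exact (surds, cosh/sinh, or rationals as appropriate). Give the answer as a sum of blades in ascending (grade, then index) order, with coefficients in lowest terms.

B^2 = (-1)^2*(e1 e3)^2 = 1*(+1) = 1 (a basis 2-blade squares to minus the product of its generators' squares).
B^2 = 1 — B^2 > 0, so the exponential closes hyperbolically: l = 1, alpha*l = 3/2, so exp(alpha B) = cosh(3/2) + (sinh(3/2)/1)*B = cosh(3/2) + (sinh(3/2))*B.
Answer: cosh(3/2) - sinh(3/2)*e1 e3
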